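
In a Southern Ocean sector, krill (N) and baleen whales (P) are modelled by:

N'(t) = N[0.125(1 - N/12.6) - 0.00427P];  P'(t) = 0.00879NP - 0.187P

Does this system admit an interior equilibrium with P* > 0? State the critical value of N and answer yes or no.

Threshold N = 21.3; K < 21.3, so no, the predator goes extinct.

The predator equation gives dP/dt > 0 only when N > 0.187/0.00879 = 21.3.
Without the predator, N → K = 12.6. Since 12.6 < 21.3, the predator cannot invade.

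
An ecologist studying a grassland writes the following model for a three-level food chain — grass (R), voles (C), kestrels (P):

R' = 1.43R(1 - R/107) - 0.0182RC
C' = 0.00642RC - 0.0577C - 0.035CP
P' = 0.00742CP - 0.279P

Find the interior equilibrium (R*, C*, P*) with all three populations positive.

R* ≈ 55.8, C* ≈ 37.6, P* ≈ 8.59

From dP/dt = 0: 0.00742C* = 0.279, so C* = 37.6.
From dR/dt = 0: 1.43(1 - R*/107) = 0.0182·37.6, giving R* = 107·(1 - 0.479) = 55.8.
From dC/dt = 0: 0.00642·55.8 - 0.0577 = 0.035P*, so P* = 0.3/0.035 = 8.59.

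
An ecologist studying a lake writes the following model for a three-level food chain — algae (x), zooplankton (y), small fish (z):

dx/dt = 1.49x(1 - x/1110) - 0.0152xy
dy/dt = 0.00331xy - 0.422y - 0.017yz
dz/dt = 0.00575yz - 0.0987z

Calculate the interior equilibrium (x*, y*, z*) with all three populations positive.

From dz/dt = 0: 0.00575y* = 0.0987, so y* = 17.2.
From dx/dt = 0: 1.49(1 - x*/1110) = 0.0152·17.2, giving x* = 1110·(1 - 0.175) = 916.
From dy/dt = 0: 0.00331·916 - 0.422 = 0.017z*, so z* = 2.61/0.017 = 153.

x* ≈ 916, y* ≈ 17.2, z* ≈ 153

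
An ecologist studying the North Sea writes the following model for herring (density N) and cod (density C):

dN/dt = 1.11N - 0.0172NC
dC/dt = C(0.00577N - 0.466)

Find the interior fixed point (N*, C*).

N* ≈ 80.8, C* ≈ 64.5

Set dC/dt = 0 with C > 0: 0.00577N - 0.466 = 0, so N* = 0.466/0.00577 = 80.8.
Set dN/dt = 0 with N > 0: 1.11 - 0.0172C = 0, so C* = 1.11/0.0172 = 64.5.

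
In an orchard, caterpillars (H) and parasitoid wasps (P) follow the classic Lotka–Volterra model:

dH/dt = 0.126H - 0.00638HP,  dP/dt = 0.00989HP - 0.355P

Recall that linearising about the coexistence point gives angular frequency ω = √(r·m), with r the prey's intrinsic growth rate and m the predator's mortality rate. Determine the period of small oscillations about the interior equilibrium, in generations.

T ≈ 29.7 generations

Here r = 0.126 and m = 0.355, so r·m = 0.0447.
ω = √0.0447 = 0.211 per generation, hence T = 2π/ω ≈ 29.7 generations.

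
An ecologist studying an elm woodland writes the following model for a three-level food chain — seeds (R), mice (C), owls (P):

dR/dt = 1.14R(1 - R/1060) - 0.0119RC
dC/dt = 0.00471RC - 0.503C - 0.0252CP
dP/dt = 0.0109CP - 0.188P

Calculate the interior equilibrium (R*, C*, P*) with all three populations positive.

R* ≈ 869, C* ≈ 17.2, P* ≈ 142

From dP/dt = 0: 0.0109C* = 0.188, so C* = 17.2.
From dR/dt = 0: 1.14(1 - R*/1060) = 0.0119·17.2, giving R* = 1060·(1 - 0.18) = 869.
From dC/dt = 0: 0.00471·869 - 0.503 = 0.0252P*, so P* = 3.59/0.0252 = 142.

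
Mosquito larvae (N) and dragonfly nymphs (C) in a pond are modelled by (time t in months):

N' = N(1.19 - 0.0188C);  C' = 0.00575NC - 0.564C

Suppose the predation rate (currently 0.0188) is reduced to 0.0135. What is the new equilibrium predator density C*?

At the interior fixed point, setting dN/dt = 0 with N > 0 fixes C* = (prey growth rate)/(NC coefficient) — independent of the other coefficients.
With the change, C* = 1.19/0.0135 = 88.1; it rises from 63.3.

C* ≈ 88.1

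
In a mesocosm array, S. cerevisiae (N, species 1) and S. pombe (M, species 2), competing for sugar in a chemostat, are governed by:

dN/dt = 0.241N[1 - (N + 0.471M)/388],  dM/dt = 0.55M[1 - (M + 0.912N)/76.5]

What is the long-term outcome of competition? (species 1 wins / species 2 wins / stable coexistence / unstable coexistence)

Compare the nullcline intercepts: K1/α12 = 388/0.471 = 824 > K2 = 76.5; K2/α21 = 76.5/0.912 = 83.9 < K1 = 388.
Since the inequalities point opposite ways, species 1 can invade but species 2 cannot.

species 1 excludes species 2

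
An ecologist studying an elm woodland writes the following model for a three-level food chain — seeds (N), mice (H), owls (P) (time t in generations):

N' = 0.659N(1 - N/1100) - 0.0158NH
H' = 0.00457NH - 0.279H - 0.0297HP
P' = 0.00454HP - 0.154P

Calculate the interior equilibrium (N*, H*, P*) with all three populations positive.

From dP/dt = 0: 0.00454H* = 0.154, so H* = 33.9.
From dN/dt = 0: 0.659(1 - N*/1100) = 0.0158·33.9, giving N* = 1100·(1 - 0.813) = 205.
From dH/dt = 0: 0.00457·205 - 0.279 = 0.0297P*, so P* = 0.66/0.0297 = 22.2.

N* ≈ 205, H* ≈ 33.9, P* ≈ 22.2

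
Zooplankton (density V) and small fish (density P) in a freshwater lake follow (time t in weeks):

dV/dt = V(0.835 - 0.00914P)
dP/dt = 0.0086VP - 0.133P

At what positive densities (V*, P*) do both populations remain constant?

Set dP/dt = 0 with P > 0: 0.0086V - 0.133 = 0, so V* = 0.133/0.0086 = 15.5.
Set dV/dt = 0 with V > 0: 0.835 - 0.00914P = 0, so P* = 0.835/0.00914 = 91.4.

V* ≈ 15.5, P* ≈ 91.4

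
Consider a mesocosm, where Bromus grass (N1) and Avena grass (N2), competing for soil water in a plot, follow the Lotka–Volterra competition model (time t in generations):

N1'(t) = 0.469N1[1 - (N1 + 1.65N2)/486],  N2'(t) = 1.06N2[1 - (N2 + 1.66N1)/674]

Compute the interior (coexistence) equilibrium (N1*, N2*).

N1* ≈ 360, N2* ≈ 76.3

Setting both brackets to zero gives the nullclines N1 + 1.65N2 = 486 and 1.66N1 + N2 = 674.
Substituting N2 = 674 - 1.66N1 into the first: N1(1 - 1.65·1.66) = 486 - 1.65·674.
So N1* = -626/-1.74 = 360, and then N2* = 674 - 1.66·360 = 76.3.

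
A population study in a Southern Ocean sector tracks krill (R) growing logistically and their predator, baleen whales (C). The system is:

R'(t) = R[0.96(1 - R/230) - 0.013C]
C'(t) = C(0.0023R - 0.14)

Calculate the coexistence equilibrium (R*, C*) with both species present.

R* ≈ 60.9, C* ≈ 54.3

From dC/dt = 0 with C > 0: 0.0023R* = 0.14, so R* = 60.9.
Substitute into dR/dt = 0: 0.96(1 - 60.9/230) = 0.013C*.
The bracket is 0.735, giving C* = 0.706/0.013 = 54.3.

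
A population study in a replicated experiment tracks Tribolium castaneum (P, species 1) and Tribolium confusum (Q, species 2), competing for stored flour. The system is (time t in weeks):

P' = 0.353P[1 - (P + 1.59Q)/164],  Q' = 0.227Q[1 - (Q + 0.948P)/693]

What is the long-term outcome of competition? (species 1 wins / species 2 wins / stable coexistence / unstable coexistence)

Compare the nullcline intercepts: K1/α12 = 164/1.59 = 103 < K2 = 693; K2/α21 = 693/0.948 = 731 > K1 = 164.
Since the inequalities point opposite ways, species 2 can invade but species 1 cannot.

species 2 excludes species 1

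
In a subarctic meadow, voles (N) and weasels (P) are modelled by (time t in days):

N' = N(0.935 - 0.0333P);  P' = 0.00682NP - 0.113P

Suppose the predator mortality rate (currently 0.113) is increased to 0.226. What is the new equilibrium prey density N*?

At the interior fixed point, setting dP/dt = 0 with P > 0 fixes N* = (predator death rate)/(NP coefficient) — independent of the other coefficients.
With the change, N* = 0.226/0.00682 = 33.1; it rises from 16.6.

N* ≈ 33.1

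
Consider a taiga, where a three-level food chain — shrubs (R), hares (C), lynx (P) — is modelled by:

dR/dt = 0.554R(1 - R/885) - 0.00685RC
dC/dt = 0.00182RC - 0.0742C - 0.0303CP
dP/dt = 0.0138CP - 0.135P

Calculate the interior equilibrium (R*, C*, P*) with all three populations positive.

From dP/dt = 0: 0.0138C* = 0.135, so C* = 9.78.
From dR/dt = 0: 0.554(1 - R*/885) = 0.00685·9.78, giving R* = 885·(1 - 0.121) = 778.
From dC/dt = 0: 0.00182·778 - 0.0742 = 0.0303P*, so P* = 1.34/0.0303 = 44.3.

R* ≈ 778, C* ≈ 9.78, P* ≈ 44.3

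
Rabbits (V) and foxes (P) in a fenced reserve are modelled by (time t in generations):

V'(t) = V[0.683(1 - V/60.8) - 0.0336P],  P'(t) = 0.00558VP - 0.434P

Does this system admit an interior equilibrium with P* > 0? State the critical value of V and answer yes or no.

The predator equation gives dP/dt > 0 only when V > 0.434/0.00558 = 77.8.
Without the predator, V → K = 60.8. Since 60.8 < 77.8, the predator cannot invade.

Threshold V = 77.8; K < 77.8, so no, the predator goes extinct.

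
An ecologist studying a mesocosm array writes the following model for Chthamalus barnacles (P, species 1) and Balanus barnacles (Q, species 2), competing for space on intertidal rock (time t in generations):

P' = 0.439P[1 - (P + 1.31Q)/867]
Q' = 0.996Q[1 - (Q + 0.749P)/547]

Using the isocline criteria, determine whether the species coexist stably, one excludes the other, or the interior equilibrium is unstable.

Compare the nullcline intercepts: K1/α12 = 867/1.31 = 662 > K2 = 547; K2/α21 = 547/0.749 = 730 < K1 = 867.
Since the inequalities point opposite ways, species 1 can invade but species 2 cannot.

species 1 excludes species 2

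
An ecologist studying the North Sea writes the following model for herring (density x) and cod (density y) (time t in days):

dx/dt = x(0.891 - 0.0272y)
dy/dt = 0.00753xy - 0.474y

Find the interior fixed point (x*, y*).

x* ≈ 62.9, y* ≈ 32.8

Set dy/dt = 0 with y > 0: 0.00753x - 0.474 = 0, so x* = 0.474/0.00753 = 62.9.
Set dx/dt = 0 with x > 0: 0.891 - 0.0272y = 0, so y* = 0.891/0.0272 = 32.8.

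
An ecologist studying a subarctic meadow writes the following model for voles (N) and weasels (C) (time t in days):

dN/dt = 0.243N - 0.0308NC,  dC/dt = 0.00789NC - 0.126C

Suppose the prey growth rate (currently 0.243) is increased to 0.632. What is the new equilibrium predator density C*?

C* ≈ 20.5

At the interior fixed point, setting dN/dt = 0 with N > 0 fixes C* = (prey growth rate)/(NC coefficient) — independent of the other coefficients.
With the change, C* = 0.632/0.0308 = 20.5; it rises from 7.89.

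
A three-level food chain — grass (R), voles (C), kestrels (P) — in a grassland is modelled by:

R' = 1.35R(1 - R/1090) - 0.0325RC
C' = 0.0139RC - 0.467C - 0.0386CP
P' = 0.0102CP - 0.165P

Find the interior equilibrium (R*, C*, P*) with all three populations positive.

R* ≈ 666, C* ≈ 16.2, P* ≈ 228

From dP/dt = 0: 0.0102C* = 0.165, so C* = 16.2.
From dR/dt = 0: 1.35(1 - R*/1090) = 0.0325·16.2, giving R* = 1090·(1 - 0.389) = 666.
From dC/dt = 0: 0.0139·666 - 0.467 = 0.0386P*, so P* = 8.78/0.0386 = 228.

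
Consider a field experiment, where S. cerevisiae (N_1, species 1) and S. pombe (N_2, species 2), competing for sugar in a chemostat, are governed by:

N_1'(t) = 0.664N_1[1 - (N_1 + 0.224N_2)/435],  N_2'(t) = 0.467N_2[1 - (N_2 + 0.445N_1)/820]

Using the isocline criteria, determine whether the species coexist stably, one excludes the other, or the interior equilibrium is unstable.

Compare the nullcline intercepts: K1/α12 = 435/0.224 = 1940 > K2 = 820; K2/α21 = 820/0.445 = 1840 > K1 = 435.
Since both inequalities hold, each species can invade when rare, so the interior equilibrium is stable.

stable coexistence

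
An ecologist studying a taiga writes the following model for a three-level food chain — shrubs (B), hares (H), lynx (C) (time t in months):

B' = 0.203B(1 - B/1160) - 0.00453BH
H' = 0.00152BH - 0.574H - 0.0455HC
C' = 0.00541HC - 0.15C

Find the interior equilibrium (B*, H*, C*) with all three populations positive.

From dC/dt = 0: 0.00541H* = 0.15, so H* = 27.7.
From dB/dt = 0: 0.203(1 - B*/1160) = 0.00453·27.7, giving B* = 1160·(1 - 0.619) = 442.
From dH/dt = 0: 0.00152·442 - 0.574 = 0.0455C*, so C* = 0.0983/0.0455 = 2.16.

B* ≈ 442, H* ≈ 27.7, C* ≈ 2.16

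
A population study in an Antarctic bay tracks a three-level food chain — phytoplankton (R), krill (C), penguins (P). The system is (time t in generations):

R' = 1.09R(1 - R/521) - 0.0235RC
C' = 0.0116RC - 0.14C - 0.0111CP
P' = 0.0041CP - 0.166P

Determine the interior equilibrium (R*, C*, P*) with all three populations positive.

R* ≈ 66.2, C* ≈ 40.5, P* ≈ 56.6

From dP/dt = 0: 0.0041C* = 0.166, so C* = 40.5.
From dR/dt = 0: 1.09(1 - R*/521) = 0.0235·40.5, giving R* = 521·(1 - 0.873) = 66.2.
From dC/dt = 0: 0.0116·66.2 - 0.14 = 0.0111P*, so P* = 0.628/0.0111 = 56.6.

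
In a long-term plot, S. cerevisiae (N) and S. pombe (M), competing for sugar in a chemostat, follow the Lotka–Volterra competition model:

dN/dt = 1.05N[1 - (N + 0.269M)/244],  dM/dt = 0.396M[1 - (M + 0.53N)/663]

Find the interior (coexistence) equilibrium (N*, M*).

N* ≈ 76.6, M* ≈ 622

Setting both brackets to zero gives the nullclines N + 0.269M = 244 and 0.53N + M = 663.
Substituting M = 663 - 0.53N into the first: N(1 - 0.269·0.53) = 244 - 0.269·663.
So N* = 65.7/0.857 = 76.6, and then M* = 663 - 0.53·76.6 = 622.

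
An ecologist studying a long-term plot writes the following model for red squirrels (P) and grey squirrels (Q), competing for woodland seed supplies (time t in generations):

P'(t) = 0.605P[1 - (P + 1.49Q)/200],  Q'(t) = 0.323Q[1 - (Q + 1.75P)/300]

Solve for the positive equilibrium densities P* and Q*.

Setting both brackets to zero gives the nullclines P + 1.49Q = 200 and 1.75P + Q = 300.
Substituting Q = 300 - 1.75P into the first: P(1 - 1.49·1.75) = 200 - 1.49·300.
So P* = -247/-1.61 = 154, and then Q* = 300 - 1.75·154 = 31.1.

P* ≈ 154, Q* ≈ 31.1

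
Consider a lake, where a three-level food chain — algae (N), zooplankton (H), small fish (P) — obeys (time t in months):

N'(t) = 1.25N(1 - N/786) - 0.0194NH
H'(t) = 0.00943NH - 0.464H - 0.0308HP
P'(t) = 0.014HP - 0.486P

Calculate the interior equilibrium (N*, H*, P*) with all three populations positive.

From dP/dt = 0: 0.014H* = 0.486, so H* = 34.7.
From dN/dt = 0: 1.25(1 - N*/786) = 0.0194·34.7, giving N* = 786·(1 - 0.539) = 363.
From dH/dt = 0: 0.00943·363 - 0.464 = 0.0308P*, so P* = 2.95/0.0308 = 95.9.

N* ≈ 363, H* ≈ 34.7, P* ≈ 95.9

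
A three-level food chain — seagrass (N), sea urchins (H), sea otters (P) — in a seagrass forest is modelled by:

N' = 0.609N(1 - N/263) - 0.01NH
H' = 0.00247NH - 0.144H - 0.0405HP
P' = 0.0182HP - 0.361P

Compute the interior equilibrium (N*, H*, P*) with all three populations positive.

From dP/dt = 0: 0.0182H* = 0.361, so H* = 19.8.
From dN/dt = 0: 0.609(1 - N*/263) = 0.01·19.8, giving N* = 263·(1 - 0.326) = 177.
From dH/dt = 0: 0.00247·177 - 0.144 = 0.0405P*, so P* = 0.294/0.0405 = 7.26.

N* ≈ 177, H* ≈ 19.8, P* ≈ 7.26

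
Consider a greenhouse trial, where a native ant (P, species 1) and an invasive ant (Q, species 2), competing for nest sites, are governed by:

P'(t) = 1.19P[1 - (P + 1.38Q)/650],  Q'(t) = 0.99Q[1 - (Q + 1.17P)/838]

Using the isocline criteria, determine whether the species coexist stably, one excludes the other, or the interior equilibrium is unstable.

species 2 excludes species 1

Compare the nullcline intercepts: K1/α12 = 650/1.38 = 471 < K2 = 838; K2/α21 = 838/1.17 = 716 > K1 = 650.
Since the inequalities point opposite ways, species 2 can invade but species 1 cannot.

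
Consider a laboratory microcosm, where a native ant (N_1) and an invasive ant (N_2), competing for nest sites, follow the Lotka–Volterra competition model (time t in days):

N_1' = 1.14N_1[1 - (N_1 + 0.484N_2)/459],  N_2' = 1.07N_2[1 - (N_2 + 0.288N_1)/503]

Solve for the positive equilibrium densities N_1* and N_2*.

Setting both brackets to zero gives the nullclines N_1 + 0.484N_2 = 459 and 0.288N_1 + N_2 = 503.
Substituting N_2 = 503 - 0.288N_1 into the first: N_1(1 - 0.484·0.288) = 459 - 0.484·503.
So N_1* = 216/0.861 = 250, and then N_2* = 503 - 0.288·250 = 431.

N_1* ≈ 250, N_2* ≈ 431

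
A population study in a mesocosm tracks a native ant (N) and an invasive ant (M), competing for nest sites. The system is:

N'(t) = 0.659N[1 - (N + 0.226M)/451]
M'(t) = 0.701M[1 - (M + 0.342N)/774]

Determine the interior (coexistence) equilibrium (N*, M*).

N* ≈ 299, M* ≈ 672

Setting both brackets to zero gives the nullclines N + 0.226M = 451 and 0.342N + M = 774.
Substituting M = 774 - 0.342N into the first: N(1 - 0.226·0.342) = 451 - 0.226·774.
So N* = 276/0.923 = 299, and then M* = 774 - 0.342·299 = 672.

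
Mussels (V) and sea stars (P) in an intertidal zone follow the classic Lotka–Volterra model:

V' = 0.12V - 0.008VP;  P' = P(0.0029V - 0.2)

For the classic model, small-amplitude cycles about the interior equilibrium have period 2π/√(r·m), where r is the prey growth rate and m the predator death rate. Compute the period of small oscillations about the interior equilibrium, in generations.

Here r = 0.12 and m = 0.2, so r·m = 0.024.
ω = √0.024 = 0.155 per generation, hence T = 2π/ω ≈ 40.6 generations.

T ≈ 40.6 generations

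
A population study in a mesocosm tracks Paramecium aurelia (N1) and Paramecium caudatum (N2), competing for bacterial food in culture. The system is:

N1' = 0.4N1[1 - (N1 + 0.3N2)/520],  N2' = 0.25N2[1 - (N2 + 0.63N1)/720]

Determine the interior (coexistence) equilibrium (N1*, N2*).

N1* ≈ 375, N2* ≈ 484

Setting both brackets to zero gives the nullclines N1 + 0.3N2 = 520 and 0.63N1 + N2 = 720.
Substituting N2 = 720 - 0.63N1 into the first: N1(1 - 0.3·0.63) = 520 - 0.3·720.
So N1* = 304/0.811 = 375, and then N2* = 720 - 0.63·375 = 484.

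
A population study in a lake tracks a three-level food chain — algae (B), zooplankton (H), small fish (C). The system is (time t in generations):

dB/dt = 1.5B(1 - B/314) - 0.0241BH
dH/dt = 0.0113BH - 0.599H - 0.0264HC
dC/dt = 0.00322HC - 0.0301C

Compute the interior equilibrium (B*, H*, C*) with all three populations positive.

From dC/dt = 0: 0.00322H* = 0.0301, so H* = 9.35.
From dB/dt = 0: 1.5(1 - B*/314) = 0.0241·9.35, giving B* = 314·(1 - 0.15) = 267.
From dH/dt = 0: 0.0113·267 - 0.599 = 0.0264C*, so C* = 2.42/0.0264 = 91.5.

B* ≈ 267, H* ≈ 9.35, C* ≈ 91.5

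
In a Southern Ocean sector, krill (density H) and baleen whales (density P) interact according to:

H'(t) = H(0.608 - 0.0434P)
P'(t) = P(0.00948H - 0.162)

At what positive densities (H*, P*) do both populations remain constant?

Set dP/dt = 0 with P > 0: 0.00948H - 0.162 = 0, so H* = 0.162/0.00948 = 17.1.
Set dH/dt = 0 with H > 0: 0.608 - 0.0434P = 0, so P* = 0.608/0.0434 = 14.

H* ≈ 17.1, P* ≈ 14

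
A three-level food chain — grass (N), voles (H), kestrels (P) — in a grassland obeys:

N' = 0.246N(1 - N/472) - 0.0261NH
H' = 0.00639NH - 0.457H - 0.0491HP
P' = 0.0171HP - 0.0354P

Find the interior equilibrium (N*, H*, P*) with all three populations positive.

N* ≈ 368, H* ≈ 2.07, P* ≈ 38.6

From dP/dt = 0: 0.0171H* = 0.0354, so H* = 2.07.
From dN/dt = 0: 0.246(1 - N*/472) = 0.0261·2.07, giving N* = 472·(1 - 0.22) = 368.
From dH/dt = 0: 0.00639·368 - 0.457 = 0.0491P*, so P* = 1.9/0.0491 = 38.6.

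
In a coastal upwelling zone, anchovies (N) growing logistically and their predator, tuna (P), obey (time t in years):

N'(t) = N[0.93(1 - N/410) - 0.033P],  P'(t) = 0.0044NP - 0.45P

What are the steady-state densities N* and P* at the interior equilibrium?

N* ≈ 102, P* ≈ 21.2

From dP/dt = 0 with P > 0: 0.0044N* = 0.45, so N* = 102.
Substitute into dN/dt = 0: 0.93(1 - 102/410) = 0.033P*.
The bracket is 0.751, giving P* = 0.698/0.033 = 21.2.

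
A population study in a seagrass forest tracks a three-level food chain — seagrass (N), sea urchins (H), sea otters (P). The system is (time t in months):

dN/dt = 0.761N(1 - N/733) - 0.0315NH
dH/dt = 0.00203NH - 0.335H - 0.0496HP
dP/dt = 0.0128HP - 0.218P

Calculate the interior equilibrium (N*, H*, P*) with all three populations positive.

From dP/dt = 0: 0.0128H* = 0.218, so H* = 17.
From dN/dt = 0: 0.761(1 - N*/733) = 0.0315·17, giving N* = 733·(1 - 0.705) = 216.
From dH/dt = 0: 0.00203·216 - 0.335 = 0.0496P*, so P* = 0.104/0.0496 = 2.1.

N* ≈ 216, H* ≈ 17, P* ≈ 2.1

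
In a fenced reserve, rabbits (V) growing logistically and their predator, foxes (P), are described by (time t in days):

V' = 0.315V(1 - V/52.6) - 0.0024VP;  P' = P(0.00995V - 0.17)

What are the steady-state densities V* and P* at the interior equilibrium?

V* ≈ 17.1, P* ≈ 88.6

From dP/dt = 0 with P > 0: 0.00995V* = 0.17, so V* = 17.1.
Substitute into dV/dt = 0: 0.315(1 - 17.1/52.6) = 0.0024P*.
The bracket is 0.675, giving P* = 0.213/0.0024 = 88.6.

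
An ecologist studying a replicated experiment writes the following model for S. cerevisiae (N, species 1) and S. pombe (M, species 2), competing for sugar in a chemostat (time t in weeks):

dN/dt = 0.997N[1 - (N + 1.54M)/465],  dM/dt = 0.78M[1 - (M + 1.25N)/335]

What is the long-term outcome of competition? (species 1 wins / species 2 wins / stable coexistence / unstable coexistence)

unstable coexistence (outcome depends on initial conditions)

Compare the nullcline intercepts: K1/α12 = 465/1.54 = 302 < K2 = 335; K2/α21 = 335/1.25 = 268 < K1 = 465.
Since both are reversed, neither can invade when rare; the interior point is a saddle.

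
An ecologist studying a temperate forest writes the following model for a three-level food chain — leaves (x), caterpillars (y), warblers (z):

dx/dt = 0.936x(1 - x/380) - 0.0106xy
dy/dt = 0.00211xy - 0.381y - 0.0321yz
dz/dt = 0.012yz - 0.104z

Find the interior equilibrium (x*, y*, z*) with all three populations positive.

From dz/dt = 0: 0.012y* = 0.104, so y* = 8.67.
From dx/dt = 0: 0.936(1 - x*/380) = 0.0106·8.67, giving x* = 380·(1 - 0.0981) = 343.
From dy/dt = 0: 0.00211·343 - 0.381 = 0.0321z*, so z* = 0.342/0.0321 = 10.7.

x* ≈ 343, y* ≈ 8.67, z* ≈ 10.7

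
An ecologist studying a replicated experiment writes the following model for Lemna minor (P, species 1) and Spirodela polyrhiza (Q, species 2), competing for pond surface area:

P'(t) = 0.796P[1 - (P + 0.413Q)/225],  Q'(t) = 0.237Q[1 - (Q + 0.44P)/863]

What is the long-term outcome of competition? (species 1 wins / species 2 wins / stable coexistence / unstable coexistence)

Compare the nullcline intercepts: K1/α12 = 225/0.413 = 545 < K2 = 863; K2/α21 = 863/0.44 = 1960 > K1 = 225.
Since the inequalities point opposite ways, species 2 can invade but species 1 cannot.

species 2 excludes species 1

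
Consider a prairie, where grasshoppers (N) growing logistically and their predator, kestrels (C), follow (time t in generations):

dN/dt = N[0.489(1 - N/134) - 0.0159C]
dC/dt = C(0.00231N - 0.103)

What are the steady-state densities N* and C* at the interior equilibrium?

N* ≈ 44.6, C* ≈ 20.5

From dC/dt = 0 with C > 0: 0.00231N* = 0.103, so N* = 44.6.
Substitute into dN/dt = 0: 0.489(1 - 44.6/134) = 0.0159C*.
The bracket is 0.667, giving C* = 0.326/0.0159 = 20.5.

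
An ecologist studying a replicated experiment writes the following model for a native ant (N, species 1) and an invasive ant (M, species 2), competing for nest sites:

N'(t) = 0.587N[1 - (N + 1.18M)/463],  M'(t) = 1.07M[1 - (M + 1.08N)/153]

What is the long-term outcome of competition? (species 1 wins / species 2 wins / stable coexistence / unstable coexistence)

Compare the nullcline intercepts: K1/α12 = 463/1.18 = 392 > K2 = 153; K2/α21 = 153/1.08 = 142 < K1 = 463.
Since the inequalities point opposite ways, species 1 can invade but species 2 cannot.

species 1 excludes species 2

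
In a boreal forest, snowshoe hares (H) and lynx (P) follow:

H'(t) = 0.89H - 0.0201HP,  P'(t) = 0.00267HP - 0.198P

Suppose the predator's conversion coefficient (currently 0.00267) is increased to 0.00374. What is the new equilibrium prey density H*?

At the interior fixed point, setting dP/dt = 0 with P > 0 fixes H* = (predator death rate)/(HP coefficient) — independent of the other coefficients.
With the change, H* = 0.198/0.00374 = 52.9; it falls from 74.2.

H* ≈ 52.9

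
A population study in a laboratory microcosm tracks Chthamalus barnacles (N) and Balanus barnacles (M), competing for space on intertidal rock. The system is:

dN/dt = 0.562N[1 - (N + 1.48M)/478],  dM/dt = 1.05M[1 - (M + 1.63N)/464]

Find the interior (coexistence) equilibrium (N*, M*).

Setting both brackets to zero gives the nullclines N + 1.48M = 478 and 1.63N + M = 464.
Substituting M = 464 - 1.63N into the first: N(1 - 1.48·1.63) = 478 - 1.48·464.
So N* = -209/-1.41 = 148, and then M* = 464 - 1.63·148 = 223.

N* ≈ 148, M* ≈ 223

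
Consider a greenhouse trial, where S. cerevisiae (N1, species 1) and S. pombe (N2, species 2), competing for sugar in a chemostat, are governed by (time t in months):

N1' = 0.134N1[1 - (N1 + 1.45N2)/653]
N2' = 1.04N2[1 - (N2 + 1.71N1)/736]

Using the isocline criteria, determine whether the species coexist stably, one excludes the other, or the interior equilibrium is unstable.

Compare the nullcline intercepts: K1/α12 = 653/1.45 = 450 < K2 = 736; K2/α21 = 736/1.71 = 430 < K1 = 653.
Since both are reversed, neither can invade when rare; the interior point is a saddle.

unstable coexistence (outcome depends on initial conditions)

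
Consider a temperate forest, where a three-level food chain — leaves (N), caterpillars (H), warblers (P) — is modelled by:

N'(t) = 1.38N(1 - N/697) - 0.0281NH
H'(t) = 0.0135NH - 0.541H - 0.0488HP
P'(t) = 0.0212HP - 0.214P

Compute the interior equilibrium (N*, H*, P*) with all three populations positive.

N* ≈ 554, H* ≈ 10.1, P* ≈ 142

From dP/dt = 0: 0.0212H* = 0.214, so H* = 10.1.
From dN/dt = 0: 1.38(1 - N*/697) = 0.0281·10.1, giving N* = 697·(1 - 0.206) = 554.
From dH/dt = 0: 0.0135·554 - 0.541 = 0.0488P*, so P* = 6.93/0.0488 = 142.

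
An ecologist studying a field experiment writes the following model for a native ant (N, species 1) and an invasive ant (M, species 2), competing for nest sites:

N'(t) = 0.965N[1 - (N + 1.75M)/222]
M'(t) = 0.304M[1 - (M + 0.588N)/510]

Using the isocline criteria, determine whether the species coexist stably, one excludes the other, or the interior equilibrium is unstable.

species 2 excludes species 1

Compare the nullcline intercepts: K1/α12 = 222/1.75 = 127 < K2 = 510; K2/α21 = 510/0.588 = 867 > K1 = 222.
Since the inequalities point opposite ways, species 2 can invade but species 1 cannot.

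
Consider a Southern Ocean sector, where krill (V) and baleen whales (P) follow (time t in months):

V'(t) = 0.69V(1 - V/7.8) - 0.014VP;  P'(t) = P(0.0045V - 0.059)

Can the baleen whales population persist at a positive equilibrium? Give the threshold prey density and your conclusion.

The predator equation gives dP/dt > 0 only when V > 0.059/0.0045 = 13.1.
Without the predator, V → K = 7.8. Since 7.8 < 13.1, the predator cannot invade.

Threshold V = 13.1; K < 13.1, so no, the predator goes extinct.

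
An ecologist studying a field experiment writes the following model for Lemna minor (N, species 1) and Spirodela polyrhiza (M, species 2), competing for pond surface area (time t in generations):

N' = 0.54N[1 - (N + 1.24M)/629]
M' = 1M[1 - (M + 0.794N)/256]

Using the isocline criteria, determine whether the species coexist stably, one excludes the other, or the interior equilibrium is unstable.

Compare the nullcline intercepts: K1/α12 = 629/1.24 = 507 > K2 = 256; K2/α21 = 256/0.794 = 322 < K1 = 629.
Since the inequalities point opposite ways, species 1 can invade but species 2 cannot.

species 1 excludes species 2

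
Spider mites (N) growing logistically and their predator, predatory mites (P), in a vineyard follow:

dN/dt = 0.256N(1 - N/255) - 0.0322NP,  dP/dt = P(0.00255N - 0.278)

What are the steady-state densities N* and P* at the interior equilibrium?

From dP/dt = 0 with P > 0: 0.00255N* = 0.278, so N* = 109.
Substitute into dN/dt = 0: 0.256(1 - 109/255) = 0.0322P*.
The bracket is 0.572, giving P* = 0.147/0.0322 = 4.55.

N* ≈ 109, P* ≈ 4.55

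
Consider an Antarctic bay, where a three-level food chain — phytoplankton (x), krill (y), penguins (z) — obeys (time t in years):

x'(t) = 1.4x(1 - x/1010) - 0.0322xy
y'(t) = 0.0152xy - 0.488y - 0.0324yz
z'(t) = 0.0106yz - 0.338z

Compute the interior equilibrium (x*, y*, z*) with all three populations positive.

x* ≈ 269, y* ≈ 31.9, z* ≈ 111

From dz/dt = 0: 0.0106y* = 0.338, so y* = 31.9.
From dx/dt = 0: 1.4(1 - x*/1010) = 0.0322·31.9, giving x* = 1010·(1 - 0.733) = 269.
From dy/dt = 0: 0.0152·269 - 0.488 = 0.0324z*, so z* = 3.6/0.0324 = 111.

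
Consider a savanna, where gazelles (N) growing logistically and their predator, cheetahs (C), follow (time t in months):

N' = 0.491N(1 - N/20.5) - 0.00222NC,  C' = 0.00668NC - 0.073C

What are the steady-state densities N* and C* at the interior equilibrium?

N* ≈ 10.9, C* ≈ 103

From dC/dt = 0 with C > 0: 0.00668N* = 0.073, so N* = 10.9.
Substitute into dN/dt = 0: 0.491(1 - 10.9/20.5) = 0.00222C*.
The bracket is 0.467, giving C* = 0.229/0.00222 = 103.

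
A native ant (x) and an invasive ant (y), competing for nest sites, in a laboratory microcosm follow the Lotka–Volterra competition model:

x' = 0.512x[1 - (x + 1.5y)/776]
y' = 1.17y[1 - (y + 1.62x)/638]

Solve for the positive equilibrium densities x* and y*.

x* ≈ 127, y* ≈ 433

Setting both brackets to zero gives the nullclines x + 1.5y = 776 and 1.62x + y = 638.
Substituting y = 638 - 1.62x into the first: x(1 - 1.5·1.62) = 776 - 1.5·638.
So x* = -181/-1.43 = 127, and then y* = 638 - 1.62·127 = 433.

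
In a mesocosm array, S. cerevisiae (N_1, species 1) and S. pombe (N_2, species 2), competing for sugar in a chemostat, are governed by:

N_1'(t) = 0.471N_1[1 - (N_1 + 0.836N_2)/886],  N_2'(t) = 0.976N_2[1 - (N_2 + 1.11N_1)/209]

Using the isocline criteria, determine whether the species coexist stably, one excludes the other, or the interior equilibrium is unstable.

Compare the nullcline intercepts: K1/α12 = 886/0.836 = 1060 > K2 = 209; K2/α21 = 209/1.11 = 188 < K1 = 886.
Since the inequalities point opposite ways, species 1 can invade but species 2 cannot.

species 1 excludes species 2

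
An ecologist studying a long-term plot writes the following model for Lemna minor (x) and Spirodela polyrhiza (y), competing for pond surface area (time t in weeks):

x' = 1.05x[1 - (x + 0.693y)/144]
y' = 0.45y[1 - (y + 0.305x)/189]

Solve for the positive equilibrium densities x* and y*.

Setting both brackets to zero gives the nullclines x + 0.693y = 144 and 0.305x + y = 189.
Substituting y = 189 - 0.305x into the first: x(1 - 0.693·0.305) = 144 - 0.693·189.
So x* = 13/0.789 = 16.5, and then y* = 189 - 0.305·16.5 = 184.

x* ≈ 16.5, y* ≈ 184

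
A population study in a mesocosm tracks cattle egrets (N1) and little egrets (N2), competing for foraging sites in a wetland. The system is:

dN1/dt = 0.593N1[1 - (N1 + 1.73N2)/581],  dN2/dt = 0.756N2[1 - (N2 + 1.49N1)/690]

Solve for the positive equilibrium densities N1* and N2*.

Setting both brackets to zero gives the nullclines N1 + 1.73N2 = 581 and 1.49N1 + N2 = 690.
Substituting N2 = 690 - 1.49N1 into the first: N1(1 - 1.73·1.49) = 581 - 1.73·690.
So N1* = -613/-1.58 = 388, and then N2* = 690 - 1.49·388 = 111.

N1* ≈ 388, N2* ≈ 111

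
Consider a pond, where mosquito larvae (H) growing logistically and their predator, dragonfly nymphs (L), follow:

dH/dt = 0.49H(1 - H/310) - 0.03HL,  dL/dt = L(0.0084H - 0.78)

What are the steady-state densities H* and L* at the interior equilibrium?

H* ≈ 92.9, L* ≈ 11.4

From dL/dt = 0 with L > 0: 0.0084H* = 0.78, so H* = 92.9.
Substitute into dH/dt = 0: 0.49(1 - 92.9/310) = 0.03L*.
The bracket is 0.7, giving L* = 0.343/0.03 = 11.4.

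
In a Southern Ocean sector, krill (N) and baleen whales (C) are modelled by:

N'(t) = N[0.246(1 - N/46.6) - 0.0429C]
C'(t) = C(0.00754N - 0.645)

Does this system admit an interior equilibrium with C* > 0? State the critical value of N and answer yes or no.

Threshold N = 85.5; K < 85.5, so no, the predator goes extinct.

The predator equation gives dC/dt > 0 only when N > 0.645/0.00754 = 85.5.
Without the predator, N → K = 46.6. Since 46.6 < 85.5, the predator cannot invade.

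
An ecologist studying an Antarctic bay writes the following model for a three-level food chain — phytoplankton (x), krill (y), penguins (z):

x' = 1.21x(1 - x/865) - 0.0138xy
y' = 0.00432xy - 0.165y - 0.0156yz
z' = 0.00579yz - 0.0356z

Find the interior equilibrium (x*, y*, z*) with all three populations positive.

x* ≈ 804, y* ≈ 6.15, z* ≈ 212

From dz/dt = 0: 0.00579y* = 0.0356, so y* = 6.15.
From dx/dt = 0: 1.21(1 - x*/865) = 0.0138·6.15, giving x* = 865·(1 - 0.0701) = 804.
From dy/dt = 0: 0.00432·804 - 0.165 = 0.0156z*, so z* = 3.31/0.0156 = 212.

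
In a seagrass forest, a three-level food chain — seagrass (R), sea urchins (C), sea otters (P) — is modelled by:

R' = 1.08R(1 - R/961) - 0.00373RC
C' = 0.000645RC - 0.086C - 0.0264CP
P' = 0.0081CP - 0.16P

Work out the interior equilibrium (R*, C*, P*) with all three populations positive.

From dP/dt = 0: 0.0081C* = 0.16, so C* = 19.8.
From dR/dt = 0: 1.08(1 - R*/961) = 0.00373·19.8, giving R* = 961·(1 - 0.0682) = 895.
From dC/dt = 0: 0.000645·895 - 0.086 = 0.0264P*, so P* = 0.492/0.0264 = 18.6.

R* ≈ 895, C* ≈ 19.8, P* ≈ 18.6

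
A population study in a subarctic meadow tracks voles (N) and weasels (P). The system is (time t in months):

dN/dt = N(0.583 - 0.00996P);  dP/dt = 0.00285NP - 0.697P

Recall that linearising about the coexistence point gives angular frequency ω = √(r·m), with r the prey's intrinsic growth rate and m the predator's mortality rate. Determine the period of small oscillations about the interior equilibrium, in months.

Here r = 0.583 and m = 0.697, so r·m = 0.406.
ω = √0.406 = 0.637 per month, hence T = 2π/ω ≈ 9.86 months.

T ≈ 9.86 months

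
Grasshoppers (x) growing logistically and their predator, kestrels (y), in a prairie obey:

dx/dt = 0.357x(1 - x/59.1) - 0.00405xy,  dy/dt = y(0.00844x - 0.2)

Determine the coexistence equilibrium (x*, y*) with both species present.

x* ≈ 23.7, y* ≈ 52.8

From dy/dt = 0 with y > 0: 0.00844x* = 0.2, so x* = 23.7.
Substitute into dx/dt = 0: 0.357(1 - 23.7/59.1) = 0.00405y*.
The bracket is 0.599, giving y* = 0.214/0.00405 = 52.8.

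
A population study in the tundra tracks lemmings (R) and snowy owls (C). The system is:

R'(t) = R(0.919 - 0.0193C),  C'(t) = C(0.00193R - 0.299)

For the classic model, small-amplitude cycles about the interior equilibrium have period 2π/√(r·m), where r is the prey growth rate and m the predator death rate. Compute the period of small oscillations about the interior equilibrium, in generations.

Here r = 0.919 and m = 0.299, so r·m = 0.275.
ω = √0.275 = 0.524 per generation, hence T = 2π/ω ≈ 12 generations.

T ≈ 12 generations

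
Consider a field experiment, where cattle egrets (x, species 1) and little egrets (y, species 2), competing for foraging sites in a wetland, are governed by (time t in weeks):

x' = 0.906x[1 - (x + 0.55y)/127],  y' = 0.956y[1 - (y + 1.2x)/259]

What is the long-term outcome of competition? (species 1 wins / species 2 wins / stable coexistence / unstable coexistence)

species 2 excludes species 1

Compare the nullcline intercepts: K1/α12 = 127/0.55 = 231 < K2 = 259; K2/α21 = 259/1.2 = 216 > K1 = 127.
Since the inequalities point opposite ways, species 2 can invade but species 1 cannot.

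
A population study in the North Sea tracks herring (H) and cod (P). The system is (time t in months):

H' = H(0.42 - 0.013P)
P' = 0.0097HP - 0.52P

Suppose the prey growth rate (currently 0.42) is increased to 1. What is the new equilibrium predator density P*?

At the interior fixed point, setting dH/dt = 0 with H > 0 fixes P* = (prey growth rate)/(HP coefficient) — independent of the other coefficients.
With the change, P* = 1/0.013 = 76.9; it rises from 32.3.

P* ≈ 76.9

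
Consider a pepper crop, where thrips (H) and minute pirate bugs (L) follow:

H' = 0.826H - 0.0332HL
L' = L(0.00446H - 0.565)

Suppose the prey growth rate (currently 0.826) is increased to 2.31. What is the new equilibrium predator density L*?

L* ≈ 69.6

At the interior fixed point, setting dH/dt = 0 with H > 0 fixes L* = (prey growth rate)/(HL coefficient) — independent of the other coefficients.
With the change, L* = 2.31/0.0332 = 69.6; it rises from 24.9.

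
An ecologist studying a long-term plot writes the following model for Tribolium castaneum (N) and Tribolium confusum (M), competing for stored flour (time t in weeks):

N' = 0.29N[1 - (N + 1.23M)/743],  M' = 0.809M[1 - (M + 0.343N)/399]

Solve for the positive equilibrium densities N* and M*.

Setting both brackets to zero gives the nullclines N + 1.23M = 743 and 0.343N + M = 399.
Substituting M = 399 - 0.343N into the first: N(1 - 1.23·0.343) = 743 - 1.23·399.
So N* = 252/0.578 = 436, and then M* = 399 - 0.343·436 = 249.

N* ≈ 436, M* ≈ 249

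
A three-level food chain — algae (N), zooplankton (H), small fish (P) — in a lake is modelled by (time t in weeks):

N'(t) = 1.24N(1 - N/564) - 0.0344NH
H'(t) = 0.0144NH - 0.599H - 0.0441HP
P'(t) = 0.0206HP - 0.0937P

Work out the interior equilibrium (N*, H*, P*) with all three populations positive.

From dP/dt = 0: 0.0206H* = 0.0937, so H* = 4.55.
From dN/dt = 0: 1.24(1 - N*/564) = 0.0344·4.55, giving N* = 564·(1 - 0.126) = 493.
From dH/dt = 0: 0.0144·493 - 0.599 = 0.0441P*, so P* = 6.5/0.0441 = 147.

N* ≈ 493, H* ≈ 4.55, P* ≈ 147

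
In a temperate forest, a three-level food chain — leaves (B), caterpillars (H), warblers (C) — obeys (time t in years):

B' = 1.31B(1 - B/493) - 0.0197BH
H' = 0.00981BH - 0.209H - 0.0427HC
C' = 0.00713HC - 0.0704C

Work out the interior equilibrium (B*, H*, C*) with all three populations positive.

From dC/dt = 0: 0.00713H* = 0.0704, so H* = 9.87.
From dB/dt = 0: 1.31(1 - B*/493) = 0.0197·9.87, giving B* = 493·(1 - 0.148) = 420.
From dH/dt = 0: 0.00981·420 - 0.209 = 0.0427C*, so C* = 3.91/0.0427 = 91.6.

B* ≈ 420, H* ≈ 9.87, C* ≈ 91.6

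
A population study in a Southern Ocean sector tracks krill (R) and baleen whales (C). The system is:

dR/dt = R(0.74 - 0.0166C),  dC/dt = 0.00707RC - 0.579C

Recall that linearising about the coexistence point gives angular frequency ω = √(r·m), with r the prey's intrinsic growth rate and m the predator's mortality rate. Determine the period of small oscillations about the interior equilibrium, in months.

Here r = 0.74 and m = 0.579, so r·m = 0.428.
ω = √0.428 = 0.655 per month, hence T = 2π/ω ≈ 9.6 months.

T ≈ 9.6 months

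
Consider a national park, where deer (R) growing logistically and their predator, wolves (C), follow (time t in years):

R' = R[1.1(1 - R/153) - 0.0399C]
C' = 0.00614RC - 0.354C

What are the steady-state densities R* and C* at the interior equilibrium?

R* ≈ 57.7, C* ≈ 17.2

From dC/dt = 0 with C > 0: 0.00614R* = 0.354, so R* = 57.7.
Substitute into dR/dt = 0: 1.1(1 - 57.7/153) = 0.0399C*.
The bracket is 0.623, giving C* = 0.685/0.0399 = 17.2.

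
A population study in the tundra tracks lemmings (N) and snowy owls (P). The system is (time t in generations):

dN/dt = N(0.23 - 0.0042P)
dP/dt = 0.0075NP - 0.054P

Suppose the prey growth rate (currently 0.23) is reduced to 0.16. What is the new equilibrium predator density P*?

P* ≈ 38.1

At the interior fixed point, setting dN/dt = 0 with N > 0 fixes P* = (prey growth rate)/(NP coefficient) — independent of the other coefficients.
With the change, P* = 0.16/0.0042 = 38.1; it falls from 54.8.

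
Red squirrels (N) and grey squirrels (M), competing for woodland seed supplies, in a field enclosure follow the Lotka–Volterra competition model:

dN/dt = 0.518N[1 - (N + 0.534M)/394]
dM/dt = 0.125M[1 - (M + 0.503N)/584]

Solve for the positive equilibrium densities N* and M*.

Setting both brackets to zero gives the nullclines N + 0.534M = 394 and 0.503N + M = 584.
Substituting M = 584 - 0.503N into the first: N(1 - 0.534·0.503) = 394 - 0.534·584.
So N* = 82.1/0.731 = 112, and then M* = 584 - 0.503·112 = 528.

N* ≈ 112, M* ≈ 528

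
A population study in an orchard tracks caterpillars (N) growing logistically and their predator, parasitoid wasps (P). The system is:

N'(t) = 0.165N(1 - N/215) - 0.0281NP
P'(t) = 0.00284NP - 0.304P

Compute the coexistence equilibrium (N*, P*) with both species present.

From dP/dt = 0 with P > 0: 0.00284N* = 0.304, so N* = 107.
Substitute into dN/dt = 0: 0.165(1 - 107/215) = 0.0281P*.
The bracket is 0.502, giving P* = 0.0829/0.0281 = 2.95.

N* ≈ 107, P* ≈ 2.95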